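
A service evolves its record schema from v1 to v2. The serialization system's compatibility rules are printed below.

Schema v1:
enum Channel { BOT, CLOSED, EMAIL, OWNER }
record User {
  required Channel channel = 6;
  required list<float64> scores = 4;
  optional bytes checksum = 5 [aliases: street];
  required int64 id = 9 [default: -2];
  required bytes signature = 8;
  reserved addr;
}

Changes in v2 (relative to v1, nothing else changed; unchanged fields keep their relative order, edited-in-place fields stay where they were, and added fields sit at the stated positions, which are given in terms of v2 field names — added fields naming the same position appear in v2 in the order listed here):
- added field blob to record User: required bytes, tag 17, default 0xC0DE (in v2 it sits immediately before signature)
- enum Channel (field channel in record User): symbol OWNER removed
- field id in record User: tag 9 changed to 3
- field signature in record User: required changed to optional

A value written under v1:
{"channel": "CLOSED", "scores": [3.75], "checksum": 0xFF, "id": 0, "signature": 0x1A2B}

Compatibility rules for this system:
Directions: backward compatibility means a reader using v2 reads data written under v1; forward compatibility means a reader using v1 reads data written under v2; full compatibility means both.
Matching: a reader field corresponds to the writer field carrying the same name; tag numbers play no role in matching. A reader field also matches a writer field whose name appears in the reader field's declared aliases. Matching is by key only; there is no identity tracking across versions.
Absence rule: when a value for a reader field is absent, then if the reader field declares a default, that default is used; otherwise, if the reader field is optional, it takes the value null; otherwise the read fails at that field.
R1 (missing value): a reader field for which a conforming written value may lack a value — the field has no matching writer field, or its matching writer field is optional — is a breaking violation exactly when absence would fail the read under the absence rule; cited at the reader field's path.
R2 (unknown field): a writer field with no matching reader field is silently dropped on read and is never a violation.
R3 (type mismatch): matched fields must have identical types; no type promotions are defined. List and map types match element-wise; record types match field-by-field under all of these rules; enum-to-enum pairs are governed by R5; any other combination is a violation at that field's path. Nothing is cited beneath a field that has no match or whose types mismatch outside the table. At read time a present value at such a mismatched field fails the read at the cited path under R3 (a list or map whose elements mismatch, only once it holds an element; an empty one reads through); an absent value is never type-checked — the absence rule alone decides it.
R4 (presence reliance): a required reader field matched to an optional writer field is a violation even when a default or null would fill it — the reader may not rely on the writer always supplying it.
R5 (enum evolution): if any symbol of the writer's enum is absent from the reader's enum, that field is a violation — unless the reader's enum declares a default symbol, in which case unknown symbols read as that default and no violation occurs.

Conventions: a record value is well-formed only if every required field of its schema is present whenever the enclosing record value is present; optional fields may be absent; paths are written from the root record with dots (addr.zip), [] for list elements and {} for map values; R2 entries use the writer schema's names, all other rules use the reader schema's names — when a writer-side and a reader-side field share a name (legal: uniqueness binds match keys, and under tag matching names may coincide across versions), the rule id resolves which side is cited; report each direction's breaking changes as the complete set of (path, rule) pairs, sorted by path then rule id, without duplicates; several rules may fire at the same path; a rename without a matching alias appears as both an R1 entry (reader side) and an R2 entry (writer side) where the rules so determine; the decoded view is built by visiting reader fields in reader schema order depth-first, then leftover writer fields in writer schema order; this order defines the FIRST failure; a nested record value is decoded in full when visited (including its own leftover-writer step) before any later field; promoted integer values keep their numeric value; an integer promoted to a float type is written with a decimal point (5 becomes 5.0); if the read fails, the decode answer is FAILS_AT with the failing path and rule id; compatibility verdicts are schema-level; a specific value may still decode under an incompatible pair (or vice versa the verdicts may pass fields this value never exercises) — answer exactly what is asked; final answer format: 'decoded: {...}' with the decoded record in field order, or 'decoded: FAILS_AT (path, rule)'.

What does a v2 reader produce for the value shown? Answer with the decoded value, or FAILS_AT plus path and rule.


decoded: {"channel": "CLOSED", "scores": [3.75], "checksum": 0xFF, "id": 0, "blob": 0xC0DE, "signature": 0x1A2B}

each type pair in User: writer, then reader
decode (reader v2):
  channel := "CLOSED"
  scores := [3.75]
  checksum := 0xFF
  id := 0
  blob := 0xC0DE (absent -> default)
  signature := 0x1A2B
  => decoded: {"channel": "CLOSED", "scores": [3.75], "checksum": 0xFF, "id": 0, "blob": 0xC0DE, "signature": 0x1A2B}
remaining User differences; none change what is asked:
  enum Channel (field channel in record User): symbol OWNER removed -> a verdict-level change on User — the shown value reads the same
  field id in record User: tag 9 changed to 3 -> fires no rule on User under this dialect and leaves the result unchanged
  field signature in record User: required changed to optional -> a verdict-level change on User — the shown value reads the same


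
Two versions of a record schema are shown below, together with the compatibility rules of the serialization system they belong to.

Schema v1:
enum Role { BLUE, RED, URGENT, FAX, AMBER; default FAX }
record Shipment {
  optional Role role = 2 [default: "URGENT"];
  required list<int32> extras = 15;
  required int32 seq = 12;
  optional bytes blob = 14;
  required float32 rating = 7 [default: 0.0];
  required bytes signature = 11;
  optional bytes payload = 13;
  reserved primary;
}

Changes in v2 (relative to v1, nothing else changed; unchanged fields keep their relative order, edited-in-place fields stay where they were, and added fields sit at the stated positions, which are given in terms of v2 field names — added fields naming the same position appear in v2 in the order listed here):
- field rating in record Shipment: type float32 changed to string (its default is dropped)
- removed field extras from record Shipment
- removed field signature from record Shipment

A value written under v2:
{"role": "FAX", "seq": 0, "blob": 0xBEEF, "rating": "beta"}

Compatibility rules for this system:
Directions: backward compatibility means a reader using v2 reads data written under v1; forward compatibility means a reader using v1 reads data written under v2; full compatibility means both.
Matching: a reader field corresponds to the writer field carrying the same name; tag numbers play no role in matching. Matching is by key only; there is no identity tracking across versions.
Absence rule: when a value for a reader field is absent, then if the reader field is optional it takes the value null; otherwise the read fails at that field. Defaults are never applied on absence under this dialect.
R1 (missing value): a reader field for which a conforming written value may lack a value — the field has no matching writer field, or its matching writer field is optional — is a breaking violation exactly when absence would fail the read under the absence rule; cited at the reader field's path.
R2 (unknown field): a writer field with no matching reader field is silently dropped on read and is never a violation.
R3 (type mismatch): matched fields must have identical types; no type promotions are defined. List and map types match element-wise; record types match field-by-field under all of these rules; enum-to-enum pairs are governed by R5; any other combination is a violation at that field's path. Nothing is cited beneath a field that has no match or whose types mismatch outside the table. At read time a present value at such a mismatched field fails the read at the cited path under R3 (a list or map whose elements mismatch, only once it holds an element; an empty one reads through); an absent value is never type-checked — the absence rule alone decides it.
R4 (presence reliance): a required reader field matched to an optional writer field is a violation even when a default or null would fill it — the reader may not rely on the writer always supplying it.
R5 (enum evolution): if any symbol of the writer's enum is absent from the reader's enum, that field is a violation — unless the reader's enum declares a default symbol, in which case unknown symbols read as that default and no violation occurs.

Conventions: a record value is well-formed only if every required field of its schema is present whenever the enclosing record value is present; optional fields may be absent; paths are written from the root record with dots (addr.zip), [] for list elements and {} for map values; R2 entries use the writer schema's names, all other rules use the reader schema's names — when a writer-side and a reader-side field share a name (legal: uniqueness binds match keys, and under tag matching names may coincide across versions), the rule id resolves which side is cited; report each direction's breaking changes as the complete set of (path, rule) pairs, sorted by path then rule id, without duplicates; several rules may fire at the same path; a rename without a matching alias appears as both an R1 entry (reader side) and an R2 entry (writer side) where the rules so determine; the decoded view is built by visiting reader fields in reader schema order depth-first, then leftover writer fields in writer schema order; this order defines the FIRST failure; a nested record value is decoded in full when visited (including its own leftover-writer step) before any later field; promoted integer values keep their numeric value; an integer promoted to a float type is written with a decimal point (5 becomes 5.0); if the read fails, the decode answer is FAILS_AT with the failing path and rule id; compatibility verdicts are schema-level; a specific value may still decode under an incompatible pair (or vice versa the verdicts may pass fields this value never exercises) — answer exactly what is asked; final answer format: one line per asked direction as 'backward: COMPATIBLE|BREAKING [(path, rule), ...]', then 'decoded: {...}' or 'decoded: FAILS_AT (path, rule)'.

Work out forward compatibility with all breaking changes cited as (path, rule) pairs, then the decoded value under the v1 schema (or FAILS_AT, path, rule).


forward: BREAKING [(extras, R1), (rating, R3), (signature, R1)]; decoded: FAILS_AT (extras, R1)

each type pair in Shipment: writer, then reader
checking forward for Shipment: reader v1 against writer v2:
  writer optional, Role -> Role: reader role maps from writer role
  no writer field matches reader extras
  writer required, int32 -> int32: reader seq maps from writer seq
  writer optional, bytes -> bytes: reader blob maps from writer blob
  writer required, string -> float32: reader rating maps from writer rating
  no writer field matches reader signature
  writer optional, bytes -> bytes: reader payload maps from writer payload
  violation R1 at extras
  violation R3 at rating
  violation R1 at signature
  forward on Shipment therefore BREAKING (3)
decode (reader v1):
  role := "FAX"
  read fails at extras under R1 (no fill)
  => FAILS_AT (extras, R1)


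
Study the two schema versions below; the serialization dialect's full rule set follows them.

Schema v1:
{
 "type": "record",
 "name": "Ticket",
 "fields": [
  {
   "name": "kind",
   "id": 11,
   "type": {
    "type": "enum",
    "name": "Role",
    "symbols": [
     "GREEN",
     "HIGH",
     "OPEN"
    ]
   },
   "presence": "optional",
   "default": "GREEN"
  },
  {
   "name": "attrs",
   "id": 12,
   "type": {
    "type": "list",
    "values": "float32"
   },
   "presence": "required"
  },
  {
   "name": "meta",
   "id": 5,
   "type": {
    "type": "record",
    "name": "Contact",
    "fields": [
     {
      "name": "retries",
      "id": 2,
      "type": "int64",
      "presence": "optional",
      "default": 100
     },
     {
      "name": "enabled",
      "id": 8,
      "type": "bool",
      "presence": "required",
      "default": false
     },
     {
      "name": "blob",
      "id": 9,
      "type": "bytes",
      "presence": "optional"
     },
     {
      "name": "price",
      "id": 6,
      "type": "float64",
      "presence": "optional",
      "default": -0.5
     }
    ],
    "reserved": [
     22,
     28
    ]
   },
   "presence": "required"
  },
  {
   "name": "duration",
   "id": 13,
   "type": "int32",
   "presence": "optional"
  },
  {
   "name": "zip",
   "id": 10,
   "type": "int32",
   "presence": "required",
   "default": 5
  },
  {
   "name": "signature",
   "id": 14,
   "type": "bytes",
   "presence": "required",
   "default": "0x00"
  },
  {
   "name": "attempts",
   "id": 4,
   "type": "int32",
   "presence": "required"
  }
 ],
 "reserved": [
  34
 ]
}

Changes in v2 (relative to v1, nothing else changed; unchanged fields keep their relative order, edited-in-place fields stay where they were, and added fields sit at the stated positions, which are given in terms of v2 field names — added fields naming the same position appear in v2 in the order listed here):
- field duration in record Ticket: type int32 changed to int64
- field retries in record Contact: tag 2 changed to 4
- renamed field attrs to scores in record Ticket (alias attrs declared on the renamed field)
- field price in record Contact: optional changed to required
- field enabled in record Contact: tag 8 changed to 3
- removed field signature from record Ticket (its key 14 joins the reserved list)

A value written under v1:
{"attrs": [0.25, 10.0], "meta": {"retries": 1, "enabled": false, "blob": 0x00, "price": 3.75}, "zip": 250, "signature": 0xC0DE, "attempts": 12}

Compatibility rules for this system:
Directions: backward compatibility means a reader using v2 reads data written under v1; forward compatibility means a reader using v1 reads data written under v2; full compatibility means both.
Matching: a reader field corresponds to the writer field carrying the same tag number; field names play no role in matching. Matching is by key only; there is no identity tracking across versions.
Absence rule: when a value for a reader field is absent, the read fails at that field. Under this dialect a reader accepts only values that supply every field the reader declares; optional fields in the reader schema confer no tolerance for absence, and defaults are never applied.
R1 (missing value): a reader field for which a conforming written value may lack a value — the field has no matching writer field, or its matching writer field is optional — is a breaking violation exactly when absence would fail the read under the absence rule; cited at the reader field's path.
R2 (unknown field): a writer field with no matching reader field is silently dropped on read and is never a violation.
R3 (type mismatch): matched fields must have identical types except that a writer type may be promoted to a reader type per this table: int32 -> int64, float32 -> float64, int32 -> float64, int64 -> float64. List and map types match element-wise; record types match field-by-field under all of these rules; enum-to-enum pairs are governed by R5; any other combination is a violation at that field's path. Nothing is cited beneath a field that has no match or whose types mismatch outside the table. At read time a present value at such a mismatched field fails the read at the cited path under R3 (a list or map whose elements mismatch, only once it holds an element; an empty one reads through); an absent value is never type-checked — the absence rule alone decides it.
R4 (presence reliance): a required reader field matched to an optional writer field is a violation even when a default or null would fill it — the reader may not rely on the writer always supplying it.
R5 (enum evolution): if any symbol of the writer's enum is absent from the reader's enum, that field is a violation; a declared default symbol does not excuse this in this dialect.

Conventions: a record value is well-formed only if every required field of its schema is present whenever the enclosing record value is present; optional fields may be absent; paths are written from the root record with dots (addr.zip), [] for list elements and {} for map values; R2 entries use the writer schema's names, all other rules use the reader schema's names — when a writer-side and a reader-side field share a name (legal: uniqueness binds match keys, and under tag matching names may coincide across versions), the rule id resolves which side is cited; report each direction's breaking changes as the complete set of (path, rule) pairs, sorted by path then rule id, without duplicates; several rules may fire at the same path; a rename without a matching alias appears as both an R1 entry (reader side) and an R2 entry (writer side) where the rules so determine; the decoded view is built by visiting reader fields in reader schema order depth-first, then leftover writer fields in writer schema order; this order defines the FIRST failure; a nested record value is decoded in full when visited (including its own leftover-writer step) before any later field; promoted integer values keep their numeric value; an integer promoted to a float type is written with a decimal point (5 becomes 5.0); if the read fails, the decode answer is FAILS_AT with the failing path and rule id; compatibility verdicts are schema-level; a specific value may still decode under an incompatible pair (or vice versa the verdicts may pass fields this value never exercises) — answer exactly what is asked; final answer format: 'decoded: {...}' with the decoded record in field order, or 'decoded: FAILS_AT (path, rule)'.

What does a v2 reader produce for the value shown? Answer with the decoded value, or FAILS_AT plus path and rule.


each type pair in Ticket: writer, then reader
decode walk for Ticket under reader schema v2:
  read fails at kind under R1 (no fill)
  => FAILS_AT (kind, R1)
checking off the Ticket differences that do not matter here:
  field duration in record Ticket: type int32 changed to int64 -> a verdict-level change on Ticket — the shown value reads the same
  field retries in record Contact: tag 2 changed to 4 -> inert under this dialect — no rule fires on Ticket and the result does not move
  renamed field attrs to scores in record Ticket (alias attrs declared on the renamed field) -> inert under this dialect — no rule fires on Ticket and the result does not move
  field price in record Contact: optional changed to required -> a verdict-level change on Ticket — the shown value reads the same
  field enabled in record Contact: tag 8 changed to 3 -> a verdict-level change on Ticket — the shown value reads the same
  removed field signature from record Ticket (its key 14 joins the reserved list) -> a verdict-level change on Ticket — the shown value reads the same

decoded: FAILS_AT (kind, R1)


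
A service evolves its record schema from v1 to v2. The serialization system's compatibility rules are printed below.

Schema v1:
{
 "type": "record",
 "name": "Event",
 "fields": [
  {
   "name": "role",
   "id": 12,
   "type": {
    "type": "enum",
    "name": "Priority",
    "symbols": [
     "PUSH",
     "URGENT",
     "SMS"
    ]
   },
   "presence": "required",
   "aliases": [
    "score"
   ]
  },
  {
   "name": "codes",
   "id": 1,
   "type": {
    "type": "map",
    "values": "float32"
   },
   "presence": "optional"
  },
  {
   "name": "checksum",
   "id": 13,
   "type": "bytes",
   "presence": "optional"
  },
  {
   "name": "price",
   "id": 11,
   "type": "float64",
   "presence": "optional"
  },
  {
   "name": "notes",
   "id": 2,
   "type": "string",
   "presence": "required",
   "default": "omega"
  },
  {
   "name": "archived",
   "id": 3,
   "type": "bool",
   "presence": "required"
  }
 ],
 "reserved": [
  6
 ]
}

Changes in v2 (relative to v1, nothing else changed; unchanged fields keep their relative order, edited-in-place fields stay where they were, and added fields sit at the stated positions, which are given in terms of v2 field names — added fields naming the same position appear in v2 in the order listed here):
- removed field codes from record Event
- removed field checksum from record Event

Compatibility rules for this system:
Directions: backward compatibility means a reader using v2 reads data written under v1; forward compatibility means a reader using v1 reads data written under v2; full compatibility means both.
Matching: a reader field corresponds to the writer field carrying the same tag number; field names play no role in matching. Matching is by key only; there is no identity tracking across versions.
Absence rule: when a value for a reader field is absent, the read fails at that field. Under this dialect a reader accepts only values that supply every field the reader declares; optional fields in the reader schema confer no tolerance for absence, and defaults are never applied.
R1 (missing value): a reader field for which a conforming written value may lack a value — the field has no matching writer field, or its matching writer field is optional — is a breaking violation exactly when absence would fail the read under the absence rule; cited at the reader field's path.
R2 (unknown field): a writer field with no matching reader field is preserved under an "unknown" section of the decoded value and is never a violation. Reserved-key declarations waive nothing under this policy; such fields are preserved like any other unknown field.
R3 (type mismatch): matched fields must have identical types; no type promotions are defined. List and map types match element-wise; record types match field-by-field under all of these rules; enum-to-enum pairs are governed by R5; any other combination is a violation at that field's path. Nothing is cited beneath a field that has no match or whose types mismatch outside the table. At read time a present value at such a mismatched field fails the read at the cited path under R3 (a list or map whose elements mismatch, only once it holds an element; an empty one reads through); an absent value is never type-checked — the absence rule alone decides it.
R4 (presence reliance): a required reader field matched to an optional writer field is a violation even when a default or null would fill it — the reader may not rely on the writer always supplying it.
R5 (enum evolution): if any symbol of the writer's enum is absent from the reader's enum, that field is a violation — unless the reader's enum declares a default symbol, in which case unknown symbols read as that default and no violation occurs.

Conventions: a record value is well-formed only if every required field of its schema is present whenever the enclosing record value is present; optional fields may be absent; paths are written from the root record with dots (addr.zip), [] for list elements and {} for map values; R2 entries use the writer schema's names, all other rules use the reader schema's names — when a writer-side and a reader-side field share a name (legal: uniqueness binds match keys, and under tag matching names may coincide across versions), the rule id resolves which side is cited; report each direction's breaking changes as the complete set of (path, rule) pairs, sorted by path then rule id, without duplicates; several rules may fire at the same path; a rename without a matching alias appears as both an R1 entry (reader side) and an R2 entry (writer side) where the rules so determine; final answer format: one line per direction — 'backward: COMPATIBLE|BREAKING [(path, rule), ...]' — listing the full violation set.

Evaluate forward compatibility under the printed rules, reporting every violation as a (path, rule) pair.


forward: BREAKING [(checksum, R1), (codes, R1), (price, R1)]

in Event below, arrows point writer -> reader
forward on Event — v1 reading data written by v2:
  role: Priority -> Priority, writer required; from role
  codes: no writer-side match
  checksum: no writer-side match
  price: float64 -> float64, writer optional; from price
  notes: string -> string, writer required; from notes
  archived: bool -> bool, writer required; from archived
  breaking: (checksum, R1)
  breaking: (codes, R1)
  breaking: (price, R1)
  forward on Event therefore BREAKING (3)
the other Event changes do not affect what is asked:
  removed field codes from record Event -> fires only in the backward direction of Event, which is not asked here
  removed field checksum from record Event -> fires only in the backward direction of Event, which is not asked here


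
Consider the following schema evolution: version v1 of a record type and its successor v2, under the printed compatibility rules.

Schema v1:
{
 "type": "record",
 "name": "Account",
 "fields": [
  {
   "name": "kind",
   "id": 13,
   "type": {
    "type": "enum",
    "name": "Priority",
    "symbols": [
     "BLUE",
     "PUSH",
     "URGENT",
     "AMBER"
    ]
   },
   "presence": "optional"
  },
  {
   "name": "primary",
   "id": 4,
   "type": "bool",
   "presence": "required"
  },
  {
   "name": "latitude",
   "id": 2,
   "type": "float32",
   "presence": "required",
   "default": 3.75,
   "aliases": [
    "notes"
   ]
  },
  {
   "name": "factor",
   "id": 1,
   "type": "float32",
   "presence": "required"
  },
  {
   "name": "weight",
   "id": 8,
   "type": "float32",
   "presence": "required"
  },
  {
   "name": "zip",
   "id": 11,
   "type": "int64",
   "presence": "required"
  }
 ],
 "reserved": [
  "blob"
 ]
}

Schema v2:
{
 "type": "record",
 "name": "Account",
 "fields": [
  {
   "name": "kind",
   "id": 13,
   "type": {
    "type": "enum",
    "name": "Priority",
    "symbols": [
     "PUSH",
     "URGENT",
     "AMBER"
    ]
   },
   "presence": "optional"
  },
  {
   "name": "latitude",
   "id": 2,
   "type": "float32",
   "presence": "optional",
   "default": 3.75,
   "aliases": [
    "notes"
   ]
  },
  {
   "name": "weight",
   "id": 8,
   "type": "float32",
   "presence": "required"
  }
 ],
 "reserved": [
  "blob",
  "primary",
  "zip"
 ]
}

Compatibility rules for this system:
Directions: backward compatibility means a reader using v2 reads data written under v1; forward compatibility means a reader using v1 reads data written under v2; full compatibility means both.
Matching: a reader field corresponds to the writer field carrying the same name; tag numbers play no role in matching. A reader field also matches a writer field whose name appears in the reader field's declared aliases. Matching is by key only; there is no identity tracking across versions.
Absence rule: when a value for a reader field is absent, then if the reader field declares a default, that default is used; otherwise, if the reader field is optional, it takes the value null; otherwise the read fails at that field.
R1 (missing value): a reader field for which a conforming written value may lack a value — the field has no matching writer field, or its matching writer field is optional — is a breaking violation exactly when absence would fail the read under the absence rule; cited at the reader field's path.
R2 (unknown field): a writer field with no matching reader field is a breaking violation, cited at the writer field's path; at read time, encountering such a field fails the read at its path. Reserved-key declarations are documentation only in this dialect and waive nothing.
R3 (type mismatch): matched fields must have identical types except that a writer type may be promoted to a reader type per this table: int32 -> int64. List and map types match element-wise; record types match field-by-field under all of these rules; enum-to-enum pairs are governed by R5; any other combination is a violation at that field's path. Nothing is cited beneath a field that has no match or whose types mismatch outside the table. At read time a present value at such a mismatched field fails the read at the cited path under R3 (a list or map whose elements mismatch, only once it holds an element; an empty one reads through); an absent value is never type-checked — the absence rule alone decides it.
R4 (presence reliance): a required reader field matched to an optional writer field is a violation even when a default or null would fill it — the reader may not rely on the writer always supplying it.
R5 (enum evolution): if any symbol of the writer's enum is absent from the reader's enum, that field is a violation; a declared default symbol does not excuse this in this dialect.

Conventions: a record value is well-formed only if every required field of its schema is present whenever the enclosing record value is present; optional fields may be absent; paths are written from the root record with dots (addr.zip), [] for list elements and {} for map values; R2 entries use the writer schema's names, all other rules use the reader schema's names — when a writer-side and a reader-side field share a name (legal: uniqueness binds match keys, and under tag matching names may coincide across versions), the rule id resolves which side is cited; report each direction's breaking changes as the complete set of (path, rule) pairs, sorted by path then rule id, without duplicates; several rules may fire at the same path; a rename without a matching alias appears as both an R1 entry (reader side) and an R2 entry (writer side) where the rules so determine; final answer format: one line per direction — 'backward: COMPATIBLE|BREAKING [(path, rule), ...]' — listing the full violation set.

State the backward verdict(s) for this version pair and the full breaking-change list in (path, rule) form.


backward: BREAKING [(factor, R2), (kind, R5), (primary, R2), (zip, R2)]

the writer's type comes first in each Account pair
backward on Account — v2 reading data written by v1:
  kind: paired with writer kind (Priority -> Priority; writer optional)
  latitude: paired with writer latitude (float32 -> float32; writer required)
  weight: paired with writer weight (float32 -> float32; writer required)
  primary (writer side), unknown to reader
  factor (writer side), unknown to reader
  zip (writer side), unknown to reader
  breaking: (factor, R2)
  breaking: (kind, R5)
  breaking: (primary, R2)
  breaking: (zip, R2)
  backward on Account therefore BREAKING (4)
diffs on Account not affecting the asked answer:
  field latitude in record Account: required changed to optional -> its effect on Account is confined to the forward direction, not asked


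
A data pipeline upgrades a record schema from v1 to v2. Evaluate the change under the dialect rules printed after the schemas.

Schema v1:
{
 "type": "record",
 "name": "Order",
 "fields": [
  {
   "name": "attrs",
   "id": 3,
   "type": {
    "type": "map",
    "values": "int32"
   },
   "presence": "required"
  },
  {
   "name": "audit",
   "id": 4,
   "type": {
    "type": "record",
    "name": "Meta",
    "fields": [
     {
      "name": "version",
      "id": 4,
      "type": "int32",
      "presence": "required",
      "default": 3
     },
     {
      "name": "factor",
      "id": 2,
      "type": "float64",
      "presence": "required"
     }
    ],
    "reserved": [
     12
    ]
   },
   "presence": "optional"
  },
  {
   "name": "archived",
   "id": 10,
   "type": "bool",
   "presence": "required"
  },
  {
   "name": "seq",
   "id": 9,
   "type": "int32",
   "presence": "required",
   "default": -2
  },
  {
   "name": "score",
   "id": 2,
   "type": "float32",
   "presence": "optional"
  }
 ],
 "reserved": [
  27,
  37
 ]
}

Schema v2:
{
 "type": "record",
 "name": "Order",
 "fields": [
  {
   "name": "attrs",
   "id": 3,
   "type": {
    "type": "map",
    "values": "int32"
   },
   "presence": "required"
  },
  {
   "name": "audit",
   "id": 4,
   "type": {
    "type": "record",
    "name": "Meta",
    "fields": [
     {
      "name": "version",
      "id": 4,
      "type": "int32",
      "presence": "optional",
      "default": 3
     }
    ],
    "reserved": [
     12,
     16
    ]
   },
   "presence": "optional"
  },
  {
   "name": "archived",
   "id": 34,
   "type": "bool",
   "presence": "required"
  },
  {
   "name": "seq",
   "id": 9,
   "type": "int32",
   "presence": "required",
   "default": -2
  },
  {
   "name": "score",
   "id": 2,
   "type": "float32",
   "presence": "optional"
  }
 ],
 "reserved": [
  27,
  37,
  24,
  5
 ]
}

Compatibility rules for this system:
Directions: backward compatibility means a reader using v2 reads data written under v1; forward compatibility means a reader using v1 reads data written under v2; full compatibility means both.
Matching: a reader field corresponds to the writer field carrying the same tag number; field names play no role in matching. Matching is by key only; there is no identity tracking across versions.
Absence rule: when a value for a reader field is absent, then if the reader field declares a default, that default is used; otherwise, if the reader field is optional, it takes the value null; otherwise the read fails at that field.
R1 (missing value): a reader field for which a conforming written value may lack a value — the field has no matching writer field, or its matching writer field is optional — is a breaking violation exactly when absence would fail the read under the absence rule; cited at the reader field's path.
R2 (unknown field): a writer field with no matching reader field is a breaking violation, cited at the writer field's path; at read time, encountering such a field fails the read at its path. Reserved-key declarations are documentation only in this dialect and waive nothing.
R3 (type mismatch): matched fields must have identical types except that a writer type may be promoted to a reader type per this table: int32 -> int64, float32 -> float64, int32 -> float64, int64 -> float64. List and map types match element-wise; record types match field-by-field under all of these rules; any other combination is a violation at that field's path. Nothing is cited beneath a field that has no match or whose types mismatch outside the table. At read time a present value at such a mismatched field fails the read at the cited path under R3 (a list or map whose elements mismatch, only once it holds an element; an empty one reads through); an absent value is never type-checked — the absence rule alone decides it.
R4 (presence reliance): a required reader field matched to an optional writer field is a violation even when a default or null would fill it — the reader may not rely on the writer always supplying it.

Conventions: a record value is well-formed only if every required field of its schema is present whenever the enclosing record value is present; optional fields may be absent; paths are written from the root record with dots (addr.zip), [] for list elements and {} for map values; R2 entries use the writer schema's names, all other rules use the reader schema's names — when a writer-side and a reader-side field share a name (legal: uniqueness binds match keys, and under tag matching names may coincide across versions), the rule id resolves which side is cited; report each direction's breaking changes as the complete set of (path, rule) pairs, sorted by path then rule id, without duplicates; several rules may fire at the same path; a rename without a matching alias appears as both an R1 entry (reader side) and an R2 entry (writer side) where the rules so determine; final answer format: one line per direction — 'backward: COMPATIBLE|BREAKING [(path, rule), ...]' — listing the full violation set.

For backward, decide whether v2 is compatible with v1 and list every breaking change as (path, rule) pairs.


arrows below run writer -> reader for Order
backward for Order (reader v2, writer v1):
  writer required, map<string, int32> -> map<string, int32>: reader attrs maps from writer attrs
  writer optional, Meta -> Meta: reader audit maps from writer audit
  no writer field matches reader archived
  writer required, int32 -> int32: reader seq maps from writer seq
  writer optional, float32 -> float32: reader score maps from writer score
  writer field archived has no reader counterpart
  writer required, int32 -> int32: reader audit.version maps from writer audit.version
  writer field audit.factor has no reader counterpart
  breaking: (archived, R1)
  breaking: (archived, R2)
  breaking: (audit.factor, R2)
  => backward verdict for Order: BREAKING, 3 violation(s)
diffs on Order not affecting the asked answer:
  field version in record Meta: required changed to optional -> its effect on Order is confined to the forward direction, not asked

backward: BREAKING [(archived, R1), (archived, R2), (audit.factor, R2)]


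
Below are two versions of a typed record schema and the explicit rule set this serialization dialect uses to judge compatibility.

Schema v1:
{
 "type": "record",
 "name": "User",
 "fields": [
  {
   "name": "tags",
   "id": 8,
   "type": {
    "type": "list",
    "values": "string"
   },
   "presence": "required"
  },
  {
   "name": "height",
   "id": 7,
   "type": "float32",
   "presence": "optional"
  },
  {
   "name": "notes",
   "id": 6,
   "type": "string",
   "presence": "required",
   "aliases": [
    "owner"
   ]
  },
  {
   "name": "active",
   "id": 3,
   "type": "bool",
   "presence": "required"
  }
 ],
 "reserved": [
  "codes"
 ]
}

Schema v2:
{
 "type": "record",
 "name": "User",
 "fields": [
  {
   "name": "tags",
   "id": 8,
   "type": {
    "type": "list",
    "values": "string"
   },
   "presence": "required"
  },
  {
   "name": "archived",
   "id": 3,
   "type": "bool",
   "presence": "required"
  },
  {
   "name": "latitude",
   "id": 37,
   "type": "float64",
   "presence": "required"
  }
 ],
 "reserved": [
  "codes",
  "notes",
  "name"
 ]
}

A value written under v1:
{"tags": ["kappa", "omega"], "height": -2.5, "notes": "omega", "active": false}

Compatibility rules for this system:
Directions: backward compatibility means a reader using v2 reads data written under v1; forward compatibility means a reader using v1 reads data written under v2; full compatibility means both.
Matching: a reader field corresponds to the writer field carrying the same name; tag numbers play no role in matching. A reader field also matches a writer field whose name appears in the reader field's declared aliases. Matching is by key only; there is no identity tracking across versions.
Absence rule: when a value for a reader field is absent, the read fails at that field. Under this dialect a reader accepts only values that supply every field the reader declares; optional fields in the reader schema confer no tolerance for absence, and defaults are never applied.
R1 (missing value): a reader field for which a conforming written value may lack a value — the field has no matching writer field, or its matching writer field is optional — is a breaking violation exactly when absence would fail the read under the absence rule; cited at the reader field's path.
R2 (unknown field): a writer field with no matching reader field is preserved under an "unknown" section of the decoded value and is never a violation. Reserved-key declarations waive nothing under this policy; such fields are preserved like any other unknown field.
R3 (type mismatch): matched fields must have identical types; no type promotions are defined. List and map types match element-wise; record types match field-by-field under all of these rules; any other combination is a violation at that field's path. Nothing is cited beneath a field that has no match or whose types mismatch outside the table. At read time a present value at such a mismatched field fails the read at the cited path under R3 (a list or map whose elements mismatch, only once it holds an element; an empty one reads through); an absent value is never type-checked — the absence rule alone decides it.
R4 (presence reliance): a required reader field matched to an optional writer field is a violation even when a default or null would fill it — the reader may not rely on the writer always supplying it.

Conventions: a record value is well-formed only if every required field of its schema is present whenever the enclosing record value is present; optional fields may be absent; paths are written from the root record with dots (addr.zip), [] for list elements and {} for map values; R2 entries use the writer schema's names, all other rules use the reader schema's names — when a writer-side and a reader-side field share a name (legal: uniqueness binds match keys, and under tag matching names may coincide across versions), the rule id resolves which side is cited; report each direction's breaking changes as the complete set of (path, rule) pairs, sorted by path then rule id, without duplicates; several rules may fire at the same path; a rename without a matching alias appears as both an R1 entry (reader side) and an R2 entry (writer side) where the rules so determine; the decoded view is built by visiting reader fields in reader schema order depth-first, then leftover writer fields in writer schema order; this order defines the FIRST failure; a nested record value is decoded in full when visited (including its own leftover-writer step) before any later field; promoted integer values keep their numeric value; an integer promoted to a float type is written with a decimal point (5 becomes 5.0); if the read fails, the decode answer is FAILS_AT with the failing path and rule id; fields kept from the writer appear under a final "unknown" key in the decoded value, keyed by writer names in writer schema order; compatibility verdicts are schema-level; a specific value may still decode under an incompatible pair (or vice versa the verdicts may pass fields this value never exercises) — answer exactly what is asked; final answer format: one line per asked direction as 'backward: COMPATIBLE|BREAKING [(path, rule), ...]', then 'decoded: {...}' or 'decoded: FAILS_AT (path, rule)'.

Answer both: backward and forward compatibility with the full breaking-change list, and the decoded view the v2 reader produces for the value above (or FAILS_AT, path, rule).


arrows below run writer -> reader for User
backward analysis of User with v2 as reader and v1 as writer:
  writer required, list<string> -> list<string>: reader tags maps from writer tags
  no writer field matches reader archived
  no writer field matches reader latitude
  leftover writer field: height
  leftover writer field: notes
  leftover writer field: active
  violation R1 at archived
  violation R1 at latitude
  backward on User therefore BREAKING (2)
forward analysis of User with v1 as reader and v2 as writer:
  writer required, list<string> -> list<string>: reader tags maps from writer tags
  no writer field matches reader height
  no writer field matches reader notes
  no writer field matches reader active
  leftover writer field: archived
  leftover writer field: latitude
  violation R1 at active
  violation R1 at height
  violation R1 at notes
  forward on User therefore BREAKING (3)
decode (reader v2):
  tags := ["kappa", "omega"]
  read fails at archived under R1 (no fill)
  => FAILS_AT (archived, R1)

backward: BREAKING [(archived, R1), (latitude, R1)]; forward: BREAKING [(active, R1), (height, R1), (notes, R1)]; decoded: FAILS_AT (archived, R1)
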